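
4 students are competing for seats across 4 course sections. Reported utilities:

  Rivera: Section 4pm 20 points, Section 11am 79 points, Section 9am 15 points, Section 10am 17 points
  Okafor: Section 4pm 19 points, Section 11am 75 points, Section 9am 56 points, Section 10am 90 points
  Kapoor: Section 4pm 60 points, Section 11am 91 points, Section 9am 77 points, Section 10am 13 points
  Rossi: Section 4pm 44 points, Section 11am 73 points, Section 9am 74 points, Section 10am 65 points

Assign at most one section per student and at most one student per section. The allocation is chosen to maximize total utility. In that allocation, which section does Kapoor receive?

Kapoor receives Section 4pm.

Optimal: Rivera→Section 11am (79 points), Okafor→Section 10am (90 points), Kapoor→Section 4pm (60 points), Rossi→Section 9am (74 points) — total 79+90+60+74 = 303 points.
Max-entry greedy (repeatedly take the single best remaining cell) gives 275 points, worse by 28.
Kapoor's own top section is Section 11am (91 points), but forcing Kapoor→Section 11am and reassigning the rest optimally gives only 275 points — worse by 28.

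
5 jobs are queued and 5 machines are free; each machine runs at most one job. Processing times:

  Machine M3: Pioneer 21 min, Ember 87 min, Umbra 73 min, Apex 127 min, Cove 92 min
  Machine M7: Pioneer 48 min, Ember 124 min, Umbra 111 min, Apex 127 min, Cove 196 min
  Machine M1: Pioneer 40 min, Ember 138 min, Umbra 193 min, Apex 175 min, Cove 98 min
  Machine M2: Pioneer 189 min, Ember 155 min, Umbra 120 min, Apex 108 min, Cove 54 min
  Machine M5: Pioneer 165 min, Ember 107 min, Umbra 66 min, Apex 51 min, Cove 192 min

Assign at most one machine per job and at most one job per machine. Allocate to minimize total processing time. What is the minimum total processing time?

Optimal: Pioneer→Machine M1 (40 min), Ember→Machine M7 (124 min), Umbra→Machine M3 (73 min), Apex→Machine M5 (51 min), Cove→Machine M2 (54 min) — total 40+124+73+51+54 = 342 min.
Min-entry greedy (repeatedly take the single cheapest remaining cell) gives 375 min, worse by 33.
Every other assignment is strictly worse.

Minimum total: 342 min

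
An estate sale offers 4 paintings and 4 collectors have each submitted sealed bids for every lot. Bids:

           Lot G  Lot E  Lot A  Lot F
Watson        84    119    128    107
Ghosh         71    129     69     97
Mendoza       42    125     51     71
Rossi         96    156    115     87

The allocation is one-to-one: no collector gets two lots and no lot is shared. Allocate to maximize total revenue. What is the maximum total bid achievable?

Treat this as an assignment problem: match each collector to one lot.
Optimal: Watson→Lot A ($128), Ghosh→Lot F ($97), Mendoza→Lot E ($125), Rossi→Lot G ($96) — total 128+97+125+96 = $446.
Row-greedy (each collector in turn takes its best remaining lot) gives $424, worse by 22.
Swapping Ghosh↔Mendoza (Ghosh→Lot E $129, Mendoza→Lot F $71) loses 22.

Max total: $446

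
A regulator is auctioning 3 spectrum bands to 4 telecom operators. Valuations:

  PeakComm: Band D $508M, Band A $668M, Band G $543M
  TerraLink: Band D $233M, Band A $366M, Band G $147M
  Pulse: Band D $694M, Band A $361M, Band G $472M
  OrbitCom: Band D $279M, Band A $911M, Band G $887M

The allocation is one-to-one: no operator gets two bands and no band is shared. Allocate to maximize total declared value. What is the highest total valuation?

Maximum total: $2249M

Optimal: Pulse→Band D ($694M), PeakComm→Band A ($668M), OrbitCom→Band G ($887M) — total 694+668+887 = $2249M.
Max-entry greedy (repeatedly take the single best remaining cell) gives $2148M, worse by 101.
Next-best assignment: Pulse→Band D, OrbitCom→Band A, PeakComm→Band G = $2148M.
Swapping OrbitCom↔Pulse (OrbitCom→Band D $279M, Pulse→Band G $472M) loses 830.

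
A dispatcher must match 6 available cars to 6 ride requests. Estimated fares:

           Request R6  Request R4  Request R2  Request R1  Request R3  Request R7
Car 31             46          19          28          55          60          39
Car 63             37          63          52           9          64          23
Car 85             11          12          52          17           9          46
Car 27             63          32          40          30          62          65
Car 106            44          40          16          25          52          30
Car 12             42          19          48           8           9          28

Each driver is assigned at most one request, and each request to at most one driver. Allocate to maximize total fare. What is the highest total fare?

Maximum total: $329

Optimal: Car 31→Request R1 ($55), Car 63→Request R4 ($63), Car 85→Request R2 ($52), Car 27→Request R7 ($65), Car 106→Request R3 ($52), Car 12→Request R6 ($42) — total 55+63+52+65+52+42 = $329.
Column-greedy (each request in turn goes to its best remaining driver) gives $313, worse by 16.
Next-best assignment: Car 31→Request R1, Car 63→Request R4, Car 85→Request R7, Car 27→Request R6, Car 106→Request R3, Car 12→Request R2 = $327.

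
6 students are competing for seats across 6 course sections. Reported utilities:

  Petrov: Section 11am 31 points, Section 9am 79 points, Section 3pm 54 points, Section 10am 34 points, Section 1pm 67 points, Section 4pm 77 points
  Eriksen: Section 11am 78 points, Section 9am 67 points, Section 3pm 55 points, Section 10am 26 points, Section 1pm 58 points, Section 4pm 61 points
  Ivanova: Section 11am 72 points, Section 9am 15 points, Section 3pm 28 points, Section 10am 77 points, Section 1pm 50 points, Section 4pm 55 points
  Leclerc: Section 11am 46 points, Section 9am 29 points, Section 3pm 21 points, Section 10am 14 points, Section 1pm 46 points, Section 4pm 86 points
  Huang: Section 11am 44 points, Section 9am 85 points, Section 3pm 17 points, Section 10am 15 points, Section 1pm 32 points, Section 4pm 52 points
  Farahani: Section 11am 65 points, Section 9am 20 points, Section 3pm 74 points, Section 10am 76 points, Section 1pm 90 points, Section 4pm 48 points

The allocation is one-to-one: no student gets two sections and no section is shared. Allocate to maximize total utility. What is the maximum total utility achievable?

Maximum total: 470 points

Optimal: Petrov→Section 3pm (54 points), Eriksen→Section 11am (78 points), Ivanova→Section 10am (77 points), Leclerc→Section 4pm (86 points), Huang→Section 9am (85 points), Farahani→Section 1pm (90 points) — total 54+78+77+86+85+90 = 470 points.
Column-greedy (each section in turn goes to its best remaining student) gives 467 points, worse by 3.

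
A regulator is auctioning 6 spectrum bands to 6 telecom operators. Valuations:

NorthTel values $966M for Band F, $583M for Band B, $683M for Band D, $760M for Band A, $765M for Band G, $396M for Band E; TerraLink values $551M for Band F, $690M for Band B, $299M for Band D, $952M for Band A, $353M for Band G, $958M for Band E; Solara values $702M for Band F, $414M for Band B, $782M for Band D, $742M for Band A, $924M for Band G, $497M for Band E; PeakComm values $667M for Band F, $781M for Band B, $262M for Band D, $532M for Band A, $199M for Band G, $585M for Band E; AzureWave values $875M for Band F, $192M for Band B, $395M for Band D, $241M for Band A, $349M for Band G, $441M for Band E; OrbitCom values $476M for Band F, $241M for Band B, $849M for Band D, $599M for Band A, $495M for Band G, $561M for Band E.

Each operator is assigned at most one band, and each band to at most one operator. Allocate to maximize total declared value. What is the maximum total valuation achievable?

This is the linear assignment problem.
Optimal: NorthTel→Band A ($760M), TerraLink→Band E ($958M), Solara→Band G ($924M), PeakComm→Band B ($781M), AzureWave→Band F ($875M), OrbitCom→Band D ($849M) — total 760+958+924+781+875+849 = $5147M.
Row-greedy (each operator in turn takes its best remaining band) gives $4623M, worse by 524.
Checked against all permutations: $5147M is optimal.

Max total: $5147M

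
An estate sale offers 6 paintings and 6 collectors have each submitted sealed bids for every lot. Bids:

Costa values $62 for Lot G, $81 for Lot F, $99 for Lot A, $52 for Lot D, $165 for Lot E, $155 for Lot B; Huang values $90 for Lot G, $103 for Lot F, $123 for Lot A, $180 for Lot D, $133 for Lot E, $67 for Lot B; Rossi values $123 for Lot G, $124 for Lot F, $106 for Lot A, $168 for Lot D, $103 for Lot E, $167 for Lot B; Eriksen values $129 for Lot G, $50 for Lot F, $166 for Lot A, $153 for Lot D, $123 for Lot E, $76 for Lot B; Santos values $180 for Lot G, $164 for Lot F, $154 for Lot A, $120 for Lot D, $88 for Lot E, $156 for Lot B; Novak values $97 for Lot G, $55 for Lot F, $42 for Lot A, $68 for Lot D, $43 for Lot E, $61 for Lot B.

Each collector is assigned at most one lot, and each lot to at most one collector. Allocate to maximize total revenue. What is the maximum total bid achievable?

This is a one-to-one assignment (maximum-weight bipartite matching).
Optimal: Costa→Lot E ($165), Huang→Lot D ($180), Rossi→Lot B ($167), Eriksen→Lot A ($166), Santos→Lot F ($164), Novak→Lot G ($97) — total 165+180+167+166+164+97 = $939.
Row-greedy (each collector in turn takes its best remaining lot) gives $913, worse by 26.
Next-best assignment: Costa→Lot E, Huang→Lot D, Rossi→Lot B, Eriksen→Lot A, Santos→Lot G, Novak→Lot F = $913.

Maximum total: $939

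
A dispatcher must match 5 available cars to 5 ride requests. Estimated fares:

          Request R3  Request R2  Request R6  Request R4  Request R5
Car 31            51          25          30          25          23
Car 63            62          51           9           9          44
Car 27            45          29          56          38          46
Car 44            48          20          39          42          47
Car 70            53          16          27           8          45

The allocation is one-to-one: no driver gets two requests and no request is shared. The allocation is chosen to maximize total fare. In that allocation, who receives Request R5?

Optimal: Car 31→Request R3 ($51), Car 63→Request R2 ($51), Car 27→Request R6 ($56), Car 44→Request R4 ($42), Car 70→Request R5 ($45) — total 51+51+56+42+45 = $245.
Column-greedy (each request in turn goes to its best remaining driver) gives $200, worse by 45.
Swapping Car 27↔Car 44 (Car 27→Request R4 $38, Car 44→Request R6 $39) loses 21.
Every other assignment is strictly worse.
Car 70's own top request is Request R3 ($53), but forcing Car 70→Request R3 and reassigning the rest optimally gives only $232 — worse by 13.

Car 70 receives Request R5.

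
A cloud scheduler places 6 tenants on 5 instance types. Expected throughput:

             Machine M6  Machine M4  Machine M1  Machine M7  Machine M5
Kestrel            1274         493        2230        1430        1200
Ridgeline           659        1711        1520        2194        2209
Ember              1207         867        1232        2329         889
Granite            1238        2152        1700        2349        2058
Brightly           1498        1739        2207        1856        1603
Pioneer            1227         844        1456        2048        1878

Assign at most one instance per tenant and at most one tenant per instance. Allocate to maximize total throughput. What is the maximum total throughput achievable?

Max total: 10418 ops/s

Treat this as an assignment problem: match each tenant to one instance.
Optimal: Brightly→Machine M6 (1498 ops/s), Granite→Machine M4 (2152 ops/s), Kestrel→Machine M1 (2230 ops/s), Ember→Machine M7 (2329 ops/s), Ridgeline→Machine M5 (2209 ops/s) — total 1498+2152+2230+2329+2209 = 10418 ops/s.
Next-best assignment: Kestrel→Machine M6, Granite→Machine M4, Brightly→Machine M1, Ember→Machine M7, Ridgeline→Machine M5 = 10171 ops/s.
Swapping Ember↔Ridgeline (Ember→Machine M5 889 ops/s, Ridgeline→Machine M7 2194 ops/s) loses 1455.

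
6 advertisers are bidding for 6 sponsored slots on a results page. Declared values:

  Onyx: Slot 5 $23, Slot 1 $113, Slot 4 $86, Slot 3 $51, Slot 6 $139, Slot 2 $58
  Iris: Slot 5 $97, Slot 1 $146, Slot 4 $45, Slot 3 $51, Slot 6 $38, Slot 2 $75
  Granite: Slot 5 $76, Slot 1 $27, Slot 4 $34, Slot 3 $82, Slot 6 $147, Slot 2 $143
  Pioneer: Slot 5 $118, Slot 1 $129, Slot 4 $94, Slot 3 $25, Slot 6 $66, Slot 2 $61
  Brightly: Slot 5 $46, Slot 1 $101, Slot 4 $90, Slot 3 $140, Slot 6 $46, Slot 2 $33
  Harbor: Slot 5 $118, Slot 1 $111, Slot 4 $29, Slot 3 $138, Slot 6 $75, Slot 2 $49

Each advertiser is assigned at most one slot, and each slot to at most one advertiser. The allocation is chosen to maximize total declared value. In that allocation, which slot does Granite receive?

Treat this as an assignment problem: match each advertiser to one slot.
Optimal: Onyx→Slot 6 ($139), Iris→Slot 1 ($146), Granite→Slot 2 ($143), Pioneer→Slot 4 ($94), Brightly→Slot 3 ($140), Harbor→Slot 5 ($118) — total 139+146+143+94+140+118 = $780.
Max-entry greedy (repeatedly take the single best remaining cell) gives $686, worse by 94.
Swapping Brightly↔Granite (Brightly→Slot 2 $33, Granite→Slot 3 $82) loses 168.
Granite's own top slot is Slot 6 ($147), but forcing Granite→Slot 6 and reassigning the rest optimally gives only $703 — worse by 77.

Granite receives Slot 2.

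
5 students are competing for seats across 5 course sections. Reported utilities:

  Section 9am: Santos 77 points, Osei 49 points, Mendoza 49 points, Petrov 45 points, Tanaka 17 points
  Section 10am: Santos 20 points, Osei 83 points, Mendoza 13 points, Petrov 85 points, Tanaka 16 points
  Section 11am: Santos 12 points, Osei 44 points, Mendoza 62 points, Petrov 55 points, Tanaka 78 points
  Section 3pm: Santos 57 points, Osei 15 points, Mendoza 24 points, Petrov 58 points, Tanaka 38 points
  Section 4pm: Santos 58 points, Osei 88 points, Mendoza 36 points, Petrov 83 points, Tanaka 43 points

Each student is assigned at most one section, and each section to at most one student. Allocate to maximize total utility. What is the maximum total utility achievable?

This is the linear assignment problem.
Optimal: Santos→Section 3pm (57 points), Osei→Section 4pm (88 points), Mendoza→Section 9am (49 points), Petrov→Section 10am (85 points), Tanaka→Section 11am (78 points) — total 57+88+49+85+78 = 357 points.
Row-greedy (each student in turn takes its best remaining section) gives 350 points, worse by 7.
Checked against all permutations: 357 points is optimal.

Maximum total: 357 points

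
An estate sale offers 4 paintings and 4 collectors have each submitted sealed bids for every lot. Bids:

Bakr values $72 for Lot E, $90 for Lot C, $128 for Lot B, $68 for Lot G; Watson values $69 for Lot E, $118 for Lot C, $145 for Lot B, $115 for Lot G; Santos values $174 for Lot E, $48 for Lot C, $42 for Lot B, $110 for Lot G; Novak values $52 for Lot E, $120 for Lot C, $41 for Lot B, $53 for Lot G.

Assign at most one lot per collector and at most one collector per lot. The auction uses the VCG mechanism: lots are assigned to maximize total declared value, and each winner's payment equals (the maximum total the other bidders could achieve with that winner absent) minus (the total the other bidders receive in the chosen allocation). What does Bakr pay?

Bakr pays $30.

Efficient allocation: Bakr→Lot B ($128), Watson→Lot G ($115), Santos→Lot E ($174), Novak→Lot C ($120); total welfare W = $537.
Bakr receives Lot B at value $128, so the others get W − 128 = $409.
Without Bakr: best allocation of the remaining 3 bidders over all 4 lots is Watson→Lot B ($145), Santos→Lot E ($174), Novak→Lot C ($120), total $439.
VCG payment = (others' best without Bakr) − (others' welfare with Bakr) = 439 − 409 = $30.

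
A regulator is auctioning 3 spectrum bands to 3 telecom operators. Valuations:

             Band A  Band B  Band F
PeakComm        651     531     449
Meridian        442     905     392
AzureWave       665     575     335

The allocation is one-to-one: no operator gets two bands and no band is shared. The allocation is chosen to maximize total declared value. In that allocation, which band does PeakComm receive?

PeakComm receives Band F.

This is a one-to-one assignment (maximum-weight bipartite matching).
Optimal: PeakComm→Band F ($449M), Meridian→Band B ($905M), AzureWave→Band A ($665M) — total 449+905+665 = $2019M.
Row-greedy (each operator in turn takes its best remaining band) gives $1891M, worse by 128.
Next-best assignment: PeakComm→Band A, Meridian→Band B, AzureWave→Band F = $1891M.
PeakComm's own top band is Band A ($651M), but forcing PeakComm→Band A and reassigning the rest optimally gives only $1891M — worse by 128.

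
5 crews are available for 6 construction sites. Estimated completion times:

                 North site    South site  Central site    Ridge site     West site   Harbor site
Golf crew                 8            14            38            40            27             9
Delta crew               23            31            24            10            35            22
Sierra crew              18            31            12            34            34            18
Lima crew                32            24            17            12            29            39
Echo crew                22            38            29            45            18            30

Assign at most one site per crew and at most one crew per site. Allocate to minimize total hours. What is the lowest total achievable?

This is a one-to-one assignment (minimum-cost bipartite matching).
Optimal: Golf crew→North site (8 hours), Delta crew→Ridge site (10 hours), Sierra crew→Harbor site (18 hours), Lima crew→Central site (17 hours), Echo crew→West site (18 hours) — total 8+10+18+17+18 = 71 hours.
Min-entry greedy (repeatedly take the single cheapest remaining cell) gives 72 hours, worse by 1.
Next-best assignment: Golf crew→North site, Delta crew→Ridge site, Sierra crew→Central site, Lima crew→South site, Echo crew→West site = 72 hours.
Swapping Echo crew↔Delta crew (Echo crew→Ridge site 45 hours, Delta crew→West site 35 hours) adds 52.

Min total: 71 hours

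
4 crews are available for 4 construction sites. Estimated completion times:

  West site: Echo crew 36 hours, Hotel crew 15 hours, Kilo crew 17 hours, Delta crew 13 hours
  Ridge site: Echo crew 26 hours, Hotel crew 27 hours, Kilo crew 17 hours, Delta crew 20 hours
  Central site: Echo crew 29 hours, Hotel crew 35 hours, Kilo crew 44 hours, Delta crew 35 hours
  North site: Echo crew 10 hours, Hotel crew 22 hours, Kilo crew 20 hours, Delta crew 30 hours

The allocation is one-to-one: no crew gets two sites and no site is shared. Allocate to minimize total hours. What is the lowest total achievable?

Min total: 75 hours

This is the linear assignment problem.
Optimal: Echo crew→North site (10 hours), Hotel crew→Central site (35 hours), Kilo crew→Ridge site (17 hours), Delta crew→West site (13 hours) — total 10+35+17+13 = 75 hours.
Column-greedy (each site in turn goes to its cheapest remaining crew) gives 81 hours, worse by 6.
Swapping Hotel crew↔Kilo crew (Hotel crew→Ridge site 27 hours, Kilo crew→Central site 44 hours) adds 19.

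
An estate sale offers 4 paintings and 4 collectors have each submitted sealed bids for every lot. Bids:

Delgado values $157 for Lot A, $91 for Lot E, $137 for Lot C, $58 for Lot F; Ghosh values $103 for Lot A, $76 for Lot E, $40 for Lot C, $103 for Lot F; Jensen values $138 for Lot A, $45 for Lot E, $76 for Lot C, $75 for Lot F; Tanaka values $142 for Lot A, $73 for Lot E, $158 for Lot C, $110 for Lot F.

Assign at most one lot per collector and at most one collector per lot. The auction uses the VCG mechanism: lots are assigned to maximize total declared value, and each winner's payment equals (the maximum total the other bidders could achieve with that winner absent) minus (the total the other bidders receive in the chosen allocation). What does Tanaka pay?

Efficient allocation: Delgado→Lot E ($91), Ghosh→Lot F ($103), Jensen→Lot A ($138), Tanaka→Lot C ($158); total welfare W = $490.
Tanaka receives Lot C at value $158, so the others get W − 158 = $332.
Without Tanaka: best allocation of the remaining 3 bidders over all 4 lots is Delgado→Lot C ($137), Ghosh→Lot F ($103), Jensen→Lot A ($138), total $378.
VCG payment = (others' best without Tanaka) − (others' welfare with Tanaka) = 378 − 332 = $46.

Tanaka pays $46.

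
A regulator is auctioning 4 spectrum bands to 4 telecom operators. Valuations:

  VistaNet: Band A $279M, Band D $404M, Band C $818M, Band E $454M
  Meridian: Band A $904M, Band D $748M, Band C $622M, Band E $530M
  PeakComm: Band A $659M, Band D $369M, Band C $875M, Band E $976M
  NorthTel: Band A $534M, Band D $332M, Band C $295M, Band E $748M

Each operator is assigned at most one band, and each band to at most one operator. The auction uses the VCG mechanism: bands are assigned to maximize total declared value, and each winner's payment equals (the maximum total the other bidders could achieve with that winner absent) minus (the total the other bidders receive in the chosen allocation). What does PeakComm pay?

Efficient allocation: VistaNet→Band C ($818M), Meridian→Band D ($748M), PeakComm→Band E ($976M), NorthTel→Band A ($534M); total welfare W = $3076M.
PeakComm receives Band E at value $976M, so the others get W − 976 = $2100M.
Without PeakComm: best allocation of the remaining 3 bidders over all 4 bands is VistaNet→Band C ($818M), Meridian→Band A ($904M), NorthTel→Band E ($748M), total $2470M.
VCG payment = (others' best without PeakComm) − (others' welfare with PeakComm) = 2470 − 2100 = $370M.

PeakComm pays $370M.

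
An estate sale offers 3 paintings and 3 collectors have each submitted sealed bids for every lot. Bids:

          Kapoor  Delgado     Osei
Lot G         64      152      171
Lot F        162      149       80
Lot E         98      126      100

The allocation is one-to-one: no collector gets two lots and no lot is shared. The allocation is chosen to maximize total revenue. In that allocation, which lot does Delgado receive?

Optimal: Kapoor→Lot F ($162), Delgado→Lot E ($126), Osei→Lot G ($171) — total 162+126+171 = $459.
Row-greedy (each collector in turn takes its best remaining lot) gives $414, worse by 45.
Next-best assignment: Kapoor→Lot E, Delgado→Lot F, Osei→Lot G = $418.
Swapping Osei↔Kapoor (Osei→Lot F $80, Kapoor→Lot G $64) loses 189.
Checked against all permutations: $459 is optimal.
Delgado's own top lot is Lot G ($152), but forcing Delgado→Lot G and reassigning the rest optimally gives only $414 — worse by 45.

Delgado receives Lot E.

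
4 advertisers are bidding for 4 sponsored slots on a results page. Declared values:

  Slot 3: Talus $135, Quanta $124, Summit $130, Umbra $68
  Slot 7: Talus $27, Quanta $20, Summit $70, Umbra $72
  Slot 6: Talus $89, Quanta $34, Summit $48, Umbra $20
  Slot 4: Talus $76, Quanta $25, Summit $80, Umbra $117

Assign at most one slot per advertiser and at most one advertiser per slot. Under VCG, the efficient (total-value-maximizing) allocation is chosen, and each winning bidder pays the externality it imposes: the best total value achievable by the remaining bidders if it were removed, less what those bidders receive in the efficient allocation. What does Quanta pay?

Quanta pays $60.

Efficient allocation: Talus→Slot 6 ($89), Quanta→Slot 3 ($124), Summit→Slot 7 ($70), Umbra→Slot 4 ($117); total welfare W = $400.
Quanta receives Slot 3 at value $124, so the others get W − 124 = $276.
Without Quanta: best allocation of the remaining 3 bidders over all 4 slots is Talus→Slot 6 ($89), Summit→Slot 3 ($130), Umbra→Slot 4 ($117), total $336.
VCG payment = (others' best without Quanta) − (others' welfare with Quanta) = 336 − 276 = $60.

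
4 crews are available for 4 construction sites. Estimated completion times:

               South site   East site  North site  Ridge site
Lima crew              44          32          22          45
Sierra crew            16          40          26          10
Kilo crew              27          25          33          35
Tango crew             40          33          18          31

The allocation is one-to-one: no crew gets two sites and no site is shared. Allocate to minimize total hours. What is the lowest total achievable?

Optimal: Lima crew→East site (32 hours), Sierra crew→Ridge site (10 hours), Kilo crew→South site (27 hours), Tango crew→North site (18 hours) — total 32+10+27+18 = 87 hours.
Row-greedy (each crew in turn takes its cheapest remaining site) gives 97 hours, worse by 10.
Next-best assignment: Lima crew→North site, Sierra crew→Ridge site, Kilo crew→South site, Tango crew→East site = 92 hours.

Min total: 87 hours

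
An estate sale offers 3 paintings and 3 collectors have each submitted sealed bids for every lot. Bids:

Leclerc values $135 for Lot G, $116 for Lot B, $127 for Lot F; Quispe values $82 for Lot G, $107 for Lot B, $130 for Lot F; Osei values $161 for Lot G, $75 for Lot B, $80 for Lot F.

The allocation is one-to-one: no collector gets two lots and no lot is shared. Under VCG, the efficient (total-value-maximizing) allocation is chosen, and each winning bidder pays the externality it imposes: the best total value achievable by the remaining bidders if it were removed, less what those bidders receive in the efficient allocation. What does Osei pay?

Osei pays $19.

Efficient allocation: Leclerc→Lot B ($116), Quispe→Lot F ($130), Osei→Lot G ($161); total welfare W = $407.
Osei receives Lot G at value $161, so the others get W − 161 = $246.
Without Osei: best allocation of the remaining 2 bidders over all 3 lots is Leclerc→Lot G ($135), Quispe→Lot F ($130), total $265.
VCG payment = (others' best without Osei) − (others' welfare with Osei) = 265 − 246 = $19.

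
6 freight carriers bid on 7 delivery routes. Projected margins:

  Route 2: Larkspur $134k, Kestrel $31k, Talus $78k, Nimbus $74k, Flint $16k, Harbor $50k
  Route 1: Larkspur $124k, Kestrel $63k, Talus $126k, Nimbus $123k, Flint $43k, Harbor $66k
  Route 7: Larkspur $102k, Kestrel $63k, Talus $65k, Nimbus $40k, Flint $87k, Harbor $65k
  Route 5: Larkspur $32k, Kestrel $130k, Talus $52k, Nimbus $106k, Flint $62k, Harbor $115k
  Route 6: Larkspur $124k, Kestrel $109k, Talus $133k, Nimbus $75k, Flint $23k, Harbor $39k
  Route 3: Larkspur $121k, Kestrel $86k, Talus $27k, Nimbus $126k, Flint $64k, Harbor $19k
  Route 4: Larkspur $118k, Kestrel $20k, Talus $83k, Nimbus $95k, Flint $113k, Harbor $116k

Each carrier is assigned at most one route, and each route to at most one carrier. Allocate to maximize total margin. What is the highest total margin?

Treat this as an assignment problem: match each carrier to one route.
Optimal: Larkspur→Route 2 ($134k), Kestrel→Route 5 ($130k), Talus→Route 6 ($133k), Nimbus→Route 3 ($126k), Flint→Route 7 ($87k), Harbor→Route 4 ($116k) — total 134+130+133+126+87+116 = $726k.
Row-greedy (each carrier in turn takes its best remaining route) gives $702k, worse by 24.
Every other assignment is strictly worse.

Max total: $726k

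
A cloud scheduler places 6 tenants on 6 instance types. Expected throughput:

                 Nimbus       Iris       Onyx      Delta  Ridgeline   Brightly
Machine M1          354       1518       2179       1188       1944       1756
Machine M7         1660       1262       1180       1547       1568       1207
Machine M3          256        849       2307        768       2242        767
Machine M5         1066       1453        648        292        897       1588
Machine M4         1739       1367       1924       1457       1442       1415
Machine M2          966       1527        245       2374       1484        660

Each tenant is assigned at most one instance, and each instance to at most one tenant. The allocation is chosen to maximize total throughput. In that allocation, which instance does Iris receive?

Iris receives Machine M4.

Optimal: Nimbus→Machine M7 (1660 ops/s), Iris→Machine M4 (1367 ops/s), Onyx→Machine M1 (2179 ops/s), Delta→Machine M2 (2374 ops/s), Ridgeline→Machine M3 (2242 ops/s), Brightly→Machine M5 (1588 ops/s) — total 1660+1367+2179+2374+2242+1588 = 11410 ops/s.
Column-greedy (each instance in turn goes to its best remaining tenant) gives 10653 ops/s, worse by 757.
Iris's own top instance is Machine M2 (1527 ops/s), but forcing Iris→Machine M2 and reassigning the rest optimally gives only 10822 ops/s — worse by 588.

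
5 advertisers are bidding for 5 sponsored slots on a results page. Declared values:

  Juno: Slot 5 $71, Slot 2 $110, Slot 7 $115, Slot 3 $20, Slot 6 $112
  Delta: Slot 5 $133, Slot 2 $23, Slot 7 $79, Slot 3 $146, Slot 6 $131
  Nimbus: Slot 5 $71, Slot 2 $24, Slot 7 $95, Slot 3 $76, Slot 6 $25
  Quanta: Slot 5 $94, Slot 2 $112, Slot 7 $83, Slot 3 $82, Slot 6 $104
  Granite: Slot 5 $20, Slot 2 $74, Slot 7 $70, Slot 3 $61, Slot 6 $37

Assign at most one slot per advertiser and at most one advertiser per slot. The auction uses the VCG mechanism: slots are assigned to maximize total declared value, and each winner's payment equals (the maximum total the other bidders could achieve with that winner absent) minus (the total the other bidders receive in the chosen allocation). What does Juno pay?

Efficient allocation: Juno→Slot 6 ($112), Delta→Slot 3 ($146), Nimbus→Slot 7 ($95), Quanta→Slot 5 ($94), Granite→Slot 2 ($74); total welfare W = $521.
Juno receives Slot 6 at value $112, so the others get W − 112 = $409.
Without Juno: best allocation of the remaining 4 bidders over all 5 slots is Delta→Slot 3 ($146), Nimbus→Slot 7 ($95), Quanta→Slot 6 ($104), Granite→Slot 2 ($74), total $419.
VCG payment = (others' best without Juno) − (others' welfare with Juno) = 419 − 409 = $10.

Juno pays $10.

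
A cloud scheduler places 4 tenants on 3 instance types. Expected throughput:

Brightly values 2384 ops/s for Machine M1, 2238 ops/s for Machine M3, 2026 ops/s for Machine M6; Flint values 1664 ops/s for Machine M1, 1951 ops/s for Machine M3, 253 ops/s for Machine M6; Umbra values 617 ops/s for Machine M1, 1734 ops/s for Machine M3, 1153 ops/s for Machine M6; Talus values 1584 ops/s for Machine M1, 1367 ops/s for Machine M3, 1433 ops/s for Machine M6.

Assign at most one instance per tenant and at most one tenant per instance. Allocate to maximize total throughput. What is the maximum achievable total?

Max total: 5768 ops/s

Optimal: Brightly→Machine M1 (2384 ops/s), Flint→Machine M3 (1951 ops/s), Talus→Machine M6 (1433 ops/s) — total 2384+1951+1433 = 5768 ops/s.
Row-greedy (each tenant in turn takes its best remaining instance) gives 5488 ops/s, worse by 280.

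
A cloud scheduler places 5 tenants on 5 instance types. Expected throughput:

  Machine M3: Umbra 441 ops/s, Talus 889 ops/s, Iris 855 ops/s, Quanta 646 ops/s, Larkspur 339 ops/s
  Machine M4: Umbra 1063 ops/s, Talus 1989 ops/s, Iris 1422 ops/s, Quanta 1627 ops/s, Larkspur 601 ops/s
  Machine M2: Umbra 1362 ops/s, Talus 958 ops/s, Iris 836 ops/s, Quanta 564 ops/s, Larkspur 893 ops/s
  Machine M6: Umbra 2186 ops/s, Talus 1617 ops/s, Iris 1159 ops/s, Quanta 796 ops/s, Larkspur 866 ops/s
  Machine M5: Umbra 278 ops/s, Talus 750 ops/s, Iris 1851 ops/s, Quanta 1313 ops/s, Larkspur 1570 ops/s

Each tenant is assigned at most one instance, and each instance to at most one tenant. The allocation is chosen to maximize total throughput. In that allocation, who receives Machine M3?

Quanta receives Machine M3.

Optimal: Umbra→Machine M6 (2186 ops/s), Talus→Machine M4 (1989 ops/s), Iris→Machine M5 (1851 ops/s), Quanta→Machine M3 (646 ops/s), Larkspur→Machine M2 (893 ops/s) — total 2186+1989+1851+646+893 = 7565 ops/s.
Column-greedy (each instance in turn goes to its best remaining tenant) gives 6607 ops/s, worse by 958.
No other one-to-one assignment exceeds 7565 ops/s.
Quanta's own top instance is Machine M4 (1627 ops/s), but forcing Quanta→Machine M4 and reassigning the rest optimally gives only 7446 ops/s — worse by 119.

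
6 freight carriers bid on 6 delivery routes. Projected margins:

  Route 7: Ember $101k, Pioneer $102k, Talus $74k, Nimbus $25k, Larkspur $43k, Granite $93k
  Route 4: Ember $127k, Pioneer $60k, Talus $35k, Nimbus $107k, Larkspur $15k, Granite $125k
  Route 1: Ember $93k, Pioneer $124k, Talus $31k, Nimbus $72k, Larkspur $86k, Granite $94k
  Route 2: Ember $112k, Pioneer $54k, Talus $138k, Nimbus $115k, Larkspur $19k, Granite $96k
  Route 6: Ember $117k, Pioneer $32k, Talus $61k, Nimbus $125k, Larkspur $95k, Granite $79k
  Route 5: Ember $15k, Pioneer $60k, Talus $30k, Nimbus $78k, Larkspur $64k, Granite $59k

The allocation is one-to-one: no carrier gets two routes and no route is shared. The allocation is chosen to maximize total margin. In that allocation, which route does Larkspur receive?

Larkspur receives Route 5.

Optimal: Ember→Route 7 ($101k), Pioneer→Route 1 ($124k), Talus→Route 2 ($138k), Nimbus→Route 6 ($125k), Larkspur→Route 5 ($64k), Granite→Route 4 ($125k) — total 101+124+138+125+64+125 = $677k.
Max-entry greedy (repeatedly take the single best remaining cell) gives $671k, worse by 6.
Larkspur's own top route is Route 6 ($95k), but forcing Larkspur→Route 6 and reassigning the rest optimally gives only $661k — worse by 16.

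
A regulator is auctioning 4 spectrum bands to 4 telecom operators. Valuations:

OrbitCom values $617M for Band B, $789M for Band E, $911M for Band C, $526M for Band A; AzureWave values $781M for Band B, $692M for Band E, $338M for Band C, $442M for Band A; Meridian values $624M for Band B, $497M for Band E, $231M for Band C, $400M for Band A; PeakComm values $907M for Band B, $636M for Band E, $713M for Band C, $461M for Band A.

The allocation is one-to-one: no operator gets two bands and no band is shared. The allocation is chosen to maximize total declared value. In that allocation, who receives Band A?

Meridian receives Band A.

This is a one-to-one assignment (maximum-weight bipartite matching).
Optimal: OrbitCom→Band C ($911M), AzureWave→Band E ($692M), Meridian→Band A ($400M), PeakComm→Band B ($907M) — total 911+692+400+907 = $2910M.
Column-greedy (each band in turn goes to its best remaining operator) gives $2434M, worse by 476.
Meridian's own top band is Band B ($624M), but forcing Meridian→Band B and reassigning the rest optimally gives only $2688M — worse by 222.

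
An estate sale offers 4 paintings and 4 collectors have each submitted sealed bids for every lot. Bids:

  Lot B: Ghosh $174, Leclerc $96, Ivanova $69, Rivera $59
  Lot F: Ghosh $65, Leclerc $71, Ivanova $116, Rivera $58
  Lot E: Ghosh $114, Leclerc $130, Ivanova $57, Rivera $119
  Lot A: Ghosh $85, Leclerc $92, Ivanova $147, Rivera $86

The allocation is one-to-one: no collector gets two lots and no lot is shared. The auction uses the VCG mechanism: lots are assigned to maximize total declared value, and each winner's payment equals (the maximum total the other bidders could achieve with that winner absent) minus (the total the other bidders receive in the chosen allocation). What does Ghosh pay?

Efficient allocation: Ghosh→Lot B ($174), Leclerc→Lot F ($71), Ivanova→Lot A ($147), Rivera→Lot E ($119); total welfare W = $511.
Ghosh receives Lot B at value $174, so the others get W − 174 = $337.
Without Ghosh: best allocation of the remaining 3 bidders over all 4 lots is Leclerc→Lot B ($96), Ivanova→Lot A ($147), Rivera→Lot E ($119), total $362.
VCG payment = (others' best without Ghosh) − (others' welfare with Ghosh) = 362 − 337 = $25.

Ghosh pays $25.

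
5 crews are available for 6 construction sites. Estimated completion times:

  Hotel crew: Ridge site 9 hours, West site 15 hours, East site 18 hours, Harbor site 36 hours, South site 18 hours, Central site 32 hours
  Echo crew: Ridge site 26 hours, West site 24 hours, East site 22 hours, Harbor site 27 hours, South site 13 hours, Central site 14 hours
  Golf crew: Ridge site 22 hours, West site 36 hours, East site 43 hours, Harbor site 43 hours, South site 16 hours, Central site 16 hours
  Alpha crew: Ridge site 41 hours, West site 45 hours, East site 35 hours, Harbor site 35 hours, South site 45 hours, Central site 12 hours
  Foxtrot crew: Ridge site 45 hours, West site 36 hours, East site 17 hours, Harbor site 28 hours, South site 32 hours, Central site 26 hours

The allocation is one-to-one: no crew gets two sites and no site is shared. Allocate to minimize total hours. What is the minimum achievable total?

Optimal: Hotel crew→Ridge site (9 hours), Echo crew→West site (24 hours), Golf crew→South site (16 hours), Alpha crew→Central site (12 hours), Foxtrot crew→East site (17 hours) — total 9+24+16+12+17 = 78 hours.
Min-entry greedy (repeatedly take the single cheapest remaining cell) gives 87 hours, worse by 9.
Next-best assignment: Hotel crew→West site, Echo crew→South site, Golf crew→Ridge site, Alpha crew→Central site, Foxtrot crew→East site = 79 hours.
Swapping Golf crew↔Alpha crew (Golf crew→Central site 16 hours, Alpha crew→South site 45 hours) adds 33.

Min total: 78 hours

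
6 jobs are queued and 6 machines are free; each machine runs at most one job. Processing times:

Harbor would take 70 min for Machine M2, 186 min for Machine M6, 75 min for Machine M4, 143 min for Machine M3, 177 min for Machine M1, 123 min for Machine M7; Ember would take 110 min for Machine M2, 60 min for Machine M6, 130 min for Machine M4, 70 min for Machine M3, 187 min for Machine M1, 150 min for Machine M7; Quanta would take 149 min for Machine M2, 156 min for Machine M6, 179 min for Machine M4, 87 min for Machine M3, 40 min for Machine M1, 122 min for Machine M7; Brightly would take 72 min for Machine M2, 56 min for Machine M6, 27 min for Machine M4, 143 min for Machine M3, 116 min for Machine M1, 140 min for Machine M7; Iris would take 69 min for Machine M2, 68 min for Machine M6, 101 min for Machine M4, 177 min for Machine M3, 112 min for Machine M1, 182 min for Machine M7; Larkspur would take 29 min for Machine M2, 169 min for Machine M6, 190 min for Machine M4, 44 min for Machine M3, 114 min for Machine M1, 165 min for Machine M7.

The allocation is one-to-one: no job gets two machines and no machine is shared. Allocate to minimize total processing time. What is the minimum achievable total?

Minimum total: 357 min

This is the linear assignment problem.
Optimal: Harbor→Machine M7 (123 min), Ember→Machine M3 (70 min), Quanta→Machine M1 (40 min), Brightly→Machine M4 (27 min), Iris→Machine M6 (68 min), Larkspur→Machine M2 (29 min) — total 123+70+40+27+68+29 = 357 min.
Column-greedy (each machine in turn goes to its cheapest remaining job) gives 452 min, worse by 95.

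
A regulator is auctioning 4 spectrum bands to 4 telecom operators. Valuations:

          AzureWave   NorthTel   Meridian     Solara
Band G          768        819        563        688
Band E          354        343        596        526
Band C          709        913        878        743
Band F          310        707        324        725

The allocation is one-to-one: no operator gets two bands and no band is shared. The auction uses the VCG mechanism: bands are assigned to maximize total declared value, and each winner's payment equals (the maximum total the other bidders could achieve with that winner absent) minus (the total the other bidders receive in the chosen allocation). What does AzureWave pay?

Efficient allocation: AzureWave→Band G ($768M), NorthTel→Band C ($913M), Meridian→Band E ($596M), Solara→Band F ($725M); total welfare W = $3002M.
AzureWave receives Band G at value $768M, so the others get W − 768 = $2234M.
Without AzureWave: best allocation of the remaining 3 bidders over all 4 bands is NorthTel→Band G ($819M), Meridian→Band C ($878M), Solara→Band F ($725M), total $2422M.
VCG payment = (others' best without AzureWave) − (others' welfare with AzureWave) = 2422 − 2234 = $188M.

AzureWave pays $188M.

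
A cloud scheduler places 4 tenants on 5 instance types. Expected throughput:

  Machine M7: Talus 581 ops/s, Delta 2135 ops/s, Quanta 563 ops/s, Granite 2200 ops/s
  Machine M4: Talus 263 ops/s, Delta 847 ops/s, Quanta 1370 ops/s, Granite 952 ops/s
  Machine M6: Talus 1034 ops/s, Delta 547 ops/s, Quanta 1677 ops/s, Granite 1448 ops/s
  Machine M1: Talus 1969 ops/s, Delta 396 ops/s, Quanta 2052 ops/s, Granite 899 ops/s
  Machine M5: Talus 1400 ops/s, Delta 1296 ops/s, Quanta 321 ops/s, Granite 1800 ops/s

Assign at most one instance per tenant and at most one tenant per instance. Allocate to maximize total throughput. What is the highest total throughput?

Maximum total: 7581 ops/s

Optimal: Talus→Machine M1 (1969 ops/s), Delta→Machine M7 (2135 ops/s), Quanta→Machine M6 (1677 ops/s), Granite→Machine M5 (1800 ops/s) — total 1969+2135+1677+1800 = 7581 ops/s.
No other one-to-one assignment exceeds 7581 ops/s.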